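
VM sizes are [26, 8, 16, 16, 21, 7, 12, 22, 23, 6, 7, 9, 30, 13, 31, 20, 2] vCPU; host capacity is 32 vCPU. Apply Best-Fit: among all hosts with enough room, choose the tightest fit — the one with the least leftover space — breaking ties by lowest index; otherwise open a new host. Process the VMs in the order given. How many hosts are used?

host 1: place 26 vCPU, 6 vCPU left
host 2: place 8 vCPU, 24 vCPU left
host 2: place 16 vCPU, 8 vCPU left
host 3: place 16 vCPU, 16 vCPU left
host 4: place 21 vCPU, 11 vCPU left
host 2: place 7 vCPU, 1 vCPU left
host 3: place 12 vCPU, 4 vCPU left
host 5: place 22 vCPU, 10 vCPU left
host 6: place 23 vCPU, 9 vCPU left
host 1: place 6 vCPU, 0 vCPU left
host 6: place 7 vCPU, 2 vCPU left
host 5: place 9 vCPU, 1 vCPU left
host 7: place 30 vCPU, 2 vCPU left
host 8: place 13 vCPU, 19 vCPU left
host 9: place 31 vCPU, 1 vCPU left
host 10: place 20 vCPU, 12 vCPU left
host 6: place 2 vCPU, 0 vCPU left
Final hosts: [26,6] [8,16,7] [16,12] [21] [22,9] [23,7,2] [30] [13] [31] [20].

10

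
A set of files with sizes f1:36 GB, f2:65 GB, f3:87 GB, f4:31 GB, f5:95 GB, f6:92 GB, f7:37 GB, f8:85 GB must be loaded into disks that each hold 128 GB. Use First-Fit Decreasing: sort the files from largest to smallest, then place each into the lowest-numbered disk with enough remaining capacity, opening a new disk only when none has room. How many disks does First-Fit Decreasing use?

Sorted descending: 95, 92, 87, 85, 65, 37, 36, 31.
disk 1: place 95 GB, 33 GB left
disk 2: place 92 GB, 36 GB left
disk 3: place 87 GB, 41 GB left
disk 4: place 85 GB, 43 GB left
disk 5: place 65 GB, 63 GB left
disk 3: place 37 GB, 4 GB left
disk 2: place 36 GB, 0 GB left
disk 1: place 31 GB, 2 GB left

5 disks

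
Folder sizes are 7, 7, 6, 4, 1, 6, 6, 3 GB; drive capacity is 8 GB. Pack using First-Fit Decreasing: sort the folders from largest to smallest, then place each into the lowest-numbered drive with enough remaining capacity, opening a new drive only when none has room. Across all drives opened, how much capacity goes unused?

Sorted descending: 7, 7, 6, 6, 6, 4, 3, 1.
7 GB → drive 1 (remaining 1 GB)
7 GB → drive 2 (remaining 1 GB)
6 GB → drive 3 (remaining 2 GB)
6 GB → drive 4 (remaining 2 GB)
6 GB → drive 5 (remaining 2 GB)
4 GB → drive 6 (remaining 4 GB)
3 GB → drive 6 (remaining 1 GB)
1 GB → drive 1 (remaining 0 GB)
6 drives × 8 GB = 48 GB; used 40 GB; unused 8 GB.

8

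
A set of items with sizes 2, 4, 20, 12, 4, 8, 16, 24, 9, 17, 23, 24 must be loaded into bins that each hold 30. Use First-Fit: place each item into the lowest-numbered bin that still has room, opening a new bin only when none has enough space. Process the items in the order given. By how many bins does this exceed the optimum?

First-Fit: [2,4,20,4] [12,8,9] [16] [24] [17] [23] [24] → 7 bins.
Total size 163; any packing needs at least ⌈163/30⌉ = 6 bins.
An optimal packing achieves that bound: [24,4,2] [24,4] [23] [20,9] [17,12] [16,8] → 6 bins.
Excess: 7 − 6 = 1.

1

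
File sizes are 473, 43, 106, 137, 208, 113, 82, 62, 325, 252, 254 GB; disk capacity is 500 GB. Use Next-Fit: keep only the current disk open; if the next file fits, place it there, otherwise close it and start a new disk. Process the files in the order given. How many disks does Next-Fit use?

disk 1: place 473 GB, 27 GB left
disk 2: place 43 GB, 457 GB left
disk 2: place 106 GB, 351 GB left
disk 2: place 137 GB, 214 GB left
disk 2: place 208 GB, 6 GB left
disk 3: place 113 GB, 387 GB left
disk 3: place 82 GB, 305 GB left
disk 3: place 62 GB, 243 GB left
disk 4: place 325 GB, 175 GB left
disk 5: place 252 GB, 248 GB left
disk 6: place 254 GB, 246 GB left
Final disks: [473] [43,106,137,208] [113,82,62] [325] [252] [254].

6 disks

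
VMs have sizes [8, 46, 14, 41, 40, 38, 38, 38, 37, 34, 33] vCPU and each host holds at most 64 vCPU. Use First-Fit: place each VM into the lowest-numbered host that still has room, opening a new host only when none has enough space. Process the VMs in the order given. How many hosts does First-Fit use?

Put 8 vCPU in host 1; 56 vCPU remain.
Put 46 vCPU in host 1; 10 vCPU remain.
Put 14 vCPU in host 2; 50 vCPU remain.
Put 41 vCPU in host 2; 9 vCPU remain.
Put 40 vCPU in host 3; 24 vCPU remain.
Put 38 vCPU in host 4; 26 vCPU remain.
Put 38 vCPU in host 5; 26 vCPU remain.
Put 38 vCPU in host 6; 26 vCPU remain.
Put 37 vCPU in host 7; 27 vCPU remain.
Put 34 vCPU in host 8; 30 vCPU remain.
Put 33 vCPU in host 9; 31 vCPU remain.
Final hosts: [8,46] [14,41] [40] [38] [38] [38] [37] [34] [33].

9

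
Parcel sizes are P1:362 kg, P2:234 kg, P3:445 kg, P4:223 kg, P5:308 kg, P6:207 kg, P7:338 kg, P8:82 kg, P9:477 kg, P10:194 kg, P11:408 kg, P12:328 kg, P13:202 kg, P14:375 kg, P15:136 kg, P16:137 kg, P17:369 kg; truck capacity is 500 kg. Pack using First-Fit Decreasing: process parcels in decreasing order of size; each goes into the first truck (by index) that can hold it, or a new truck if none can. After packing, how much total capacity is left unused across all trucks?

1175

Sorted descending: 477, 445, 408, 375, 369, 362, 338, 328, 308, 234, 223, 207, 202, 194, 137, 136, 82.
477 kg → truck 1 (remaining 23 kg)
445 kg → truck 2 (remaining 55 kg)
408 kg → truck 3 (remaining 92 kg)
375 kg → truck 4 (remaining 125 kg)
369 kg → truck 5 (remaining 131 kg)
362 kg → truck 6 (remaining 138 kg)
338 kg → truck 7 (remaining 162 kg)
328 kg → truck 8 (remaining 172 kg)
308 kg → truck 9 (remaining 192 kg)
234 kg → truck 10 (remaining 266 kg)
223 kg → truck 10 (remaining 43 kg)
207 kg → truck 11 (remaining 293 kg)
202 kg → truck 11 (remaining 91 kg)
194 kg → truck 12 (remaining 306 kg)
137 kg → truck 6 (remaining 1 kg)
136 kg → truck 7 (remaining 26 kg)
82 kg → truck 3 (remaining 10 kg)
12 trucks × 500 kg = 6000 kg; used 4825 kg; unused 1175 kg.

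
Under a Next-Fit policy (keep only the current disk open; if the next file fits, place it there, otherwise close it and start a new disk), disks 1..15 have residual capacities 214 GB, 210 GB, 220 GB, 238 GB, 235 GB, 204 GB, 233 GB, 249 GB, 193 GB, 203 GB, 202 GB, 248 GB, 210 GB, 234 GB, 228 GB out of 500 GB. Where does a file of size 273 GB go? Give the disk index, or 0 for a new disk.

Next-Fit only looks at disk 15, which has 228 GB free.
273 GB does not fit, so a new disk is opened.

0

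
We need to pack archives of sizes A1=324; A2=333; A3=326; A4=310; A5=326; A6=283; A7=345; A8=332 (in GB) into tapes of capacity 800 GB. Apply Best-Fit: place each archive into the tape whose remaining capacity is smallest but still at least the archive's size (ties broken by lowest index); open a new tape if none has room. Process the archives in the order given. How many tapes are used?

4

A1 (324 GB) → tape 1 (remaining 476 GB)
A2 (333 GB) → tape 1 (remaining 143 GB)
A3 (326 GB) → tape 2 (remaining 474 GB)
A4 (310 GB) → tape 2 (remaining 164 GB)
A5 (326 GB) → tape 3 (remaining 474 GB)
A6 (283 GB) → tape 3 (remaining 191 GB)
A7 (345 GB) → tape 4 (remaining 455 GB)
A8 (332 GB) → tape 4 (remaining 123 GB)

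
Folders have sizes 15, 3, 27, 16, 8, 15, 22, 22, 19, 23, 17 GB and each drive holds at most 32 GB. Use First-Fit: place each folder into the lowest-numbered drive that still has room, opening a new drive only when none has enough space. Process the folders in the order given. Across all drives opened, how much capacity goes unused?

69

drive 1: place 15 GB, 17 GB left
drive 1: place 3 GB, 14 GB left
drive 2: place 27 GB, 5 GB left
drive 3: place 16 GB, 16 GB left
drive 1: place 8 GB, 6 GB left
drive 3: place 15 GB, 1 GB left
drive 4: place 22 GB, 10 GB left
drive 5: place 22 GB, 10 GB left
drive 6: place 19 GB, 13 GB left
drive 7: place 23 GB, 9 GB left
drive 8: place 17 GB, 15 GB left
8 drives × 32 GB = 256 GB; used 187 GB; unused 69 GB.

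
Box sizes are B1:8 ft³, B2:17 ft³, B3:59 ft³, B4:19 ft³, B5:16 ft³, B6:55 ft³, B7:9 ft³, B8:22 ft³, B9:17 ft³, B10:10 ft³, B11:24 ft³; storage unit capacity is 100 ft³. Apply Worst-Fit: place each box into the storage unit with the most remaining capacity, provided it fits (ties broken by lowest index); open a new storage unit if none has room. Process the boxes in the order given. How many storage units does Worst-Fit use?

3

Put B1 (8 ft³) in storage unit 1; 92 ft³ remain.
Put B2 (17 ft³) in storage unit 1; 75 ft³ remain.
Put B3 (59 ft³) in storage unit 1; 16 ft³ remain.
Put B4 (19 ft³) in storage unit 2; 81 ft³ remain.
Put B5 (16 ft³) in storage unit 2; 65 ft³ remain.
Put B6 (55 ft³) in storage unit 2; 10 ft³ remain.
Put B7 (9 ft³) in storage unit 1; 7 ft³ remain.
Put B8 (22 ft³) in storage unit 3; 78 ft³ remain.
Put B9 (17 ft³) in storage unit 3; 61 ft³ remain.
Put B10 (10 ft³) in storage unit 3; 51 ft³ remain.
Put B11 (24 ft³) in storage unit 3; 27 ft³ remain.
Final storage units: [8,17,59,9] [19,16,55] [22,17,10,24].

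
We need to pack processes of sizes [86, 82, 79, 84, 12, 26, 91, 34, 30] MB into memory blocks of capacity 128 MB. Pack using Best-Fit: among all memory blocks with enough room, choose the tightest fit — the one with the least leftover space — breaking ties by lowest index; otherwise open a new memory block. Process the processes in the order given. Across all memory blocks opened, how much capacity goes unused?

116

memory block 1: place 86 MB, 42 MB left
memory block 2: place 82 MB, 46 MB left
memory block 3: place 79 MB, 49 MB left
memory block 4: place 84 MB, 44 MB left
memory block 1: place 12 MB, 30 MB left
memory block 1: place 26 MB, 4 MB left
memory block 5: place 91 MB, 37 MB left
memory block 5: place 34 MB, 3 MB left
memory block 4: place 30 MB, 14 MB left
5 memory blocks × 128 MB = 640 MB; used 524 MB; unused 116 MB.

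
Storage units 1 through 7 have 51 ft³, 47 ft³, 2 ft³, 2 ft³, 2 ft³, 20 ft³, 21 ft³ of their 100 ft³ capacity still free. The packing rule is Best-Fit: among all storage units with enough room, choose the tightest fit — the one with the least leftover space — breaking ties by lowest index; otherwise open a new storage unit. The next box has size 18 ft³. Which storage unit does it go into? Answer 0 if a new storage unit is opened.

Storage units with room: storage unit 1 (51 ft³), storage unit 2 (47 ft³), storage unit 6 (20 ft³), storage unit 7 (21 ft³).
Tightest fit is storage unit 6 with 20 ft³ free.

6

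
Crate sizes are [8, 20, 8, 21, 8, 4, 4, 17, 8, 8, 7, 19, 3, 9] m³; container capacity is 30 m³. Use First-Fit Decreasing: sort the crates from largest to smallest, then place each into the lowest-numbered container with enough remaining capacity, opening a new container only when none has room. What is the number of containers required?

Sorted descending: 21, 20, 19, 17, 9, 8, 8, 8, 8, 8, 7, 4, 4, 3.
container 1: place 21 m³, 9 m³ left
container 2: place 20 m³, 10 m³ left
container 3: place 19 m³, 11 m³ left
container 4: place 17 m³, 13 m³ left
container 1: place 9 m³, 0 m³ left
container 2: place 8 m³, 2 m³ left
container 3: place 8 m³, 3 m³ left
container 4: place 8 m³, 5 m³ left
container 5: place 8 m³, 22 m³ left
container 5: place 8 m³, 14 m³ left
container 5: place 7 m³, 7 m³ left
container 4: place 4 m³, 1 m³ left
container 5: place 4 m³, 3 m³ left
container 3: place 3 m³, 0 m³ left

5 containers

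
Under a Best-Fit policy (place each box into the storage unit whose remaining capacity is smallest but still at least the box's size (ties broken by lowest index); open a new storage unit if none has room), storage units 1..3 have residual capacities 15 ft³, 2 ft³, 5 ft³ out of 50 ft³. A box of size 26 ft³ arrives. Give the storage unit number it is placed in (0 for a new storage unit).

0

No storage unit has ≥ 26 ft³ free, so a new storage unit is opened.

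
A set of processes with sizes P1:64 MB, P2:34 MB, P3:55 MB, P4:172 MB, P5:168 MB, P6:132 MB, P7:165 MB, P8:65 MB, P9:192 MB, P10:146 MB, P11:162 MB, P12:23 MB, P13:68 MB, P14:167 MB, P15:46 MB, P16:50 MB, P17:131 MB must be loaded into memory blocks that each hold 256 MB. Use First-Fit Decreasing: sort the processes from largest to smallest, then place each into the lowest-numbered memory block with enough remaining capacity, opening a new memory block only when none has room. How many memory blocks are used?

Sorted descending: 192, 172, 168, 167, 165, 162, 146, 132, 131, 68, 65, 64, 55, 50, 46, 34, 23.
memory block 1: place 192 MB, 64 MB left
memory block 2: place 172 MB, 84 MB left
memory block 3: place 168 MB, 88 MB left
memory block 4: place 167 MB, 89 MB left
memory block 5: place 165 MB, 91 MB left
memory block 6: place 162 MB, 94 MB left
memory block 7: place 146 MB, 110 MB left
memory block 8: place 132 MB, 124 MB left
memory block 9: place 131 MB, 125 MB left
memory block 2: place 68 MB, 16 MB left
memory block 3: place 65 MB, 23 MB left
memory block 1: place 64 MB, 0 MB left
memory block 4: place 55 MB, 34 MB left
memory block 5: place 50 MB, 41 MB left
memory block 6: place 46 MB, 48 MB left
memory block 4: place 34 MB, 0 MB left
memory block 3: place 23 MB, 0 MB left
Final memory blocks: [192,64] [172,68] [168,65,23] [167,55,34] [165,50] [162,46] [146] [132] [131].

9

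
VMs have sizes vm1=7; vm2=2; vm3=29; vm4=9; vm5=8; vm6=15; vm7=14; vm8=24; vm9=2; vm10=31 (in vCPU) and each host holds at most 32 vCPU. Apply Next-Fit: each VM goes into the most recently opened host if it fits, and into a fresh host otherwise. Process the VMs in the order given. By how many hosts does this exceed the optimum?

Next-Fit: [7,2] [29] [9,8,15] [14] [24,2] [31] → 6 hosts.
Total size 141 vCPU; any packing needs at least ⌈141/32⌉ = 5 hosts.
An optimal packing achieves that bound: [31] [29,2] [24,8] [15,14,2] [9,7] → 5 hosts.
Excess: 6 − 5 = 1.

1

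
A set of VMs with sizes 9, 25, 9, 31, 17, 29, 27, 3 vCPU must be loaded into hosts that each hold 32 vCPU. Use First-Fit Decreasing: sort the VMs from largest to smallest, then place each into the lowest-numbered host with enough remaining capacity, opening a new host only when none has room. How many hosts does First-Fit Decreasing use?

6

Sorted descending: 31, 29, 27, 25, 17, 9, 9, 3.
host 1: place 31 vCPU, 1 vCPU left
host 2: place 29 vCPU, 3 vCPU left
host 3: place 27 vCPU, 5 vCPU left
host 4: place 25 vCPU, 7 vCPU left
host 5: place 17 vCPU, 15 vCPU left
host 5: place 9 vCPU, 6 vCPU left
host 6: place 9 vCPU, 23 vCPU left
host 2: place 3 vCPU, 0 vCPU left
Final hosts: [31] [29,3] [27] [25] [17,9] [9].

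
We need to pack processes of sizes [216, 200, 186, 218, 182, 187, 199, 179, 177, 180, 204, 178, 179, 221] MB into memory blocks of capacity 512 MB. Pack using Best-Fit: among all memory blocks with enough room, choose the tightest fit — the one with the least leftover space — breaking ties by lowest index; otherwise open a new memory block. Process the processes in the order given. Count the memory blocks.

7

216 MB → memory block 1 (remaining 296 MB)
200 MB → memory block 1 (remaining 96 MB)
186 MB → memory block 2 (remaining 326 MB)
218 MB → memory block 2 (remaining 108 MB)
182 MB → memory block 3 (remaining 330 MB)
187 MB → memory block 3 (remaining 143 MB)
199 MB → memory block 4 (remaining 313 MB)
179 MB → memory block 4 (remaining 134 MB)
177 MB → memory block 5 (remaining 335 MB)
180 MB → memory block 5 (remaining 155 MB)
204 MB → memory block 6 (remaining 308 MB)
178 MB → memory block 6 (remaining 130 MB)
179 MB → memory block 7 (remaining 333 MB)
221 MB → memory block 7 (remaining 112 MB)
Final memory blocks: [216,200] [186,218] [182,187] [199,179] [177,180] [204,178] [179,221].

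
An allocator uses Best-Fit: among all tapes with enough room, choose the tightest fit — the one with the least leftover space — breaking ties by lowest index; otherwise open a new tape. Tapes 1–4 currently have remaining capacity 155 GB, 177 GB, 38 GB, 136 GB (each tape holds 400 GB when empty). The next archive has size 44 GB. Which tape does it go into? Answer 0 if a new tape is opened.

Tapes with room: tape 1 (155 GB), tape 2 (177 GB), tape 4 (136 GB).
Tightest fit is tape 4 with 136 GB free.

4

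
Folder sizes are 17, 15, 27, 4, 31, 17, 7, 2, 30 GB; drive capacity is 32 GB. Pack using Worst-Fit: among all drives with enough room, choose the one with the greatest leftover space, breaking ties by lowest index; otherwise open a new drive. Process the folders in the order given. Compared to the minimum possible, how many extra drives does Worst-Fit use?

0

Worst-Fit: [17,15] [27,4] [31] [17,7,2] [30] → 5 drives.
Total size 150 GB; any packing needs at least ⌈150/32⌉ = 5 drives.
So 5 is already optimal.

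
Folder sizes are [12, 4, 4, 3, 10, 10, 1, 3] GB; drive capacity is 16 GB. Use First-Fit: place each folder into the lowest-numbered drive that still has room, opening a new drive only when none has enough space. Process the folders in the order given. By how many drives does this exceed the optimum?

1

First-Fit: [12,4] [4,3,1,3] [10] [10] → 4 drives.
Total size 47 GB; any packing needs at least ⌈47/16⌉ = 3 drives.
An optimal packing achieves that bound: [12,4] [10,4,1] [10,3,3] → 3 drives.
Excess: 4 − 3 = 1.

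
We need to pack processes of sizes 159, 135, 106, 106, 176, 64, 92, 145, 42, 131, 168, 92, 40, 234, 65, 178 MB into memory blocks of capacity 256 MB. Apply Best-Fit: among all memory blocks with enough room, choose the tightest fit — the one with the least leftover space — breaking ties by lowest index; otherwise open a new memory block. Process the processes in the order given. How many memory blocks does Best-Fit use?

159 MB → memory block 1 (remaining 97 MB)
135 MB → memory block 2 (remaining 121 MB)
106 MB → memory block 2 (remaining 15 MB)
106 MB → memory block 3 (remaining 150 MB)
176 MB → memory block 4 (remaining 80 MB)
64 MB → memory block 4 (remaining 16 MB)
92 MB → memory block 1 (remaining 5 MB)
145 MB → memory block 3 (remaining 5 MB)
42 MB → memory block 5 (remaining 214 MB)
131 MB → memory block 5 (remaining 83 MB)
168 MB → memory block 6 (remaining 88 MB)
92 MB → memory block 7 (remaining 164 MB)
40 MB → memory block 5 (remaining 43 MB)
234 MB → memory block 8 (remaining 22 MB)
65 MB → memory block 6 (remaining 23 MB)
178 MB → memory block 9 (remaining 78 MB)
Final memory blocks: [159,92] [135,106] [106,145] [176,64] [42,131,40] [168,65] [92] [234] [178].

9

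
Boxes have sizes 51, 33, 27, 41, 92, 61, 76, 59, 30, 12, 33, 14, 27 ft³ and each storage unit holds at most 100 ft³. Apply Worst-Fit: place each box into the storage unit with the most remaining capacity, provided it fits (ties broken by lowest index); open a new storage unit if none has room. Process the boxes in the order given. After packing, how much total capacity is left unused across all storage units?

51 ft³ → storage unit 1 (remaining 49 ft³)
33 ft³ → storage unit 1 (remaining 16 ft³)
27 ft³ → storage unit 2 (remaining 73 ft³)
41 ft³ → storage unit 2 (remaining 32 ft³)
92 ft³ → storage unit 3 (remaining 8 ft³)
61 ft³ → storage unit 4 (remaining 39 ft³)
76 ft³ → storage unit 5 (remaining 24 ft³)
59 ft³ → storage unit 6 (remaining 41 ft³)
30 ft³ → storage unit 6 (remaining 11 ft³)
12 ft³ → storage unit 4 (remaining 27 ft³)
33 ft³ → storage unit 7 (remaining 67 ft³)
14 ft³ → storage unit 7 (remaining 53 ft³)
27 ft³ → storage unit 7 (remaining 26 ft³)
7 storage units × 100 ft³ = 700 ft³; used 556 ft³; unused 144 ft³.

144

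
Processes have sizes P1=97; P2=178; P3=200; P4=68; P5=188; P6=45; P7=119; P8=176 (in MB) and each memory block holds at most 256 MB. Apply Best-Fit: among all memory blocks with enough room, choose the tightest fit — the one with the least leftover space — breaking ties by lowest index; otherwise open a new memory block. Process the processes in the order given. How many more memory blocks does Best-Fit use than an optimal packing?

Best-Fit: [97,119] [178,68] [200,45] [188] [176] → 5 memory blocks.
Total size 1071 MB; any packing needs at least ⌈1071/256⌉ = 5 memory blocks.
So 5 is already optimal.

0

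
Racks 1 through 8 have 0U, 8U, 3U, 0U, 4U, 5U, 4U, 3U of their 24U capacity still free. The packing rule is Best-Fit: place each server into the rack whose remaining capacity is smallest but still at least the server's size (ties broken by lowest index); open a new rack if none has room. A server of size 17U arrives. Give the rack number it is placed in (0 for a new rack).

No rack has ≥ 17U free, so a new rack is opened.

0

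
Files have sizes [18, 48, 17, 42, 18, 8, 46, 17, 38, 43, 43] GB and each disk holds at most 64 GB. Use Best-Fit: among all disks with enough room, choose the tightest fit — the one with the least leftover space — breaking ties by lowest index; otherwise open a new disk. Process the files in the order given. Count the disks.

18 GB → disk 1 (remaining 46 GB)
48 GB → disk 2 (remaining 16 GB)
17 GB → disk 1 (remaining 29 GB)
42 GB → disk 3 (remaining 22 GB)
18 GB → disk 3 (remaining 4 GB)
8 GB → disk 2 (remaining 8 GB)
46 GB → disk 4 (remaining 18 GB)
17 GB → disk 4 (remaining 1 GB)
38 GB → disk 5 (remaining 26 GB)
43 GB → disk 6 (remaining 21 GB)
43 GB → disk 7 (remaining 21 GB)
Final disks: [18,17] [48,8] [42,18] [46,17] [38] [43] [43].

7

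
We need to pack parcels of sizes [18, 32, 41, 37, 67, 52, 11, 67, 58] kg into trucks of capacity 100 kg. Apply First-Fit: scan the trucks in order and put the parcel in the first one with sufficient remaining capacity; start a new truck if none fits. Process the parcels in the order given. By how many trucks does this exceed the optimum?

First-Fit: [18,32,41] [37,52,11] [67] [67] [58] → 5 trucks.
Total size 383 kg; any packing needs at least ⌈383/100⌉ = 4 trucks.
An optimal packing achieves that bound: [67,32] [67,18,11] [58,41] [52,37] → 4 trucks.
Excess: 5 − 4 = 1.

1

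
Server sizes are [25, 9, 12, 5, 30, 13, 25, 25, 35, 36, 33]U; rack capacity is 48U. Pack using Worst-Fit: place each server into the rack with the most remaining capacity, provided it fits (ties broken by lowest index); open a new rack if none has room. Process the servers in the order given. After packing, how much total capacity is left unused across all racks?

88

25U → rack 1 (remaining 23U)
9U → rack 1 (remaining 14U)
12U → rack 1 (remaining 2U)
5U → rack 2 (remaining 43U)
30U → rack 2 (remaining 13U)
13U → rack 2 (remaining 0U)
25U → rack 3 (remaining 23U)
25U → rack 4 (remaining 23U)
35U → rack 5 (remaining 13U)
36U → rack 6 (remaining 12U)
33U → rack 7 (remaining 15U)
7 racks × 48U = 336U; used 248U; unused 88U.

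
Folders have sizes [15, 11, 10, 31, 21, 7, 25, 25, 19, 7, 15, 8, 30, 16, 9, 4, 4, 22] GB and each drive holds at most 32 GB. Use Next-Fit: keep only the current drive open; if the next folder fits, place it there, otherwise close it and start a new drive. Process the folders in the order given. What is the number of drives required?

11

Put 15 GB in drive 1; 17 GB remain.
Put 11 GB in drive 1; 6 GB remain.
Put 10 GB in drive 2; 22 GB remain.
Put 31 GB in drive 3; 1 GB remain.
Put 21 GB in drive 4; 11 GB remain.
Put 7 GB in drive 4; 4 GB remain.
Put 25 GB in drive 5; 7 GB remain.
Put 25 GB in drive 6; 7 GB remain.
Put 19 GB in drive 7; 13 GB remain.
Put 7 GB in drive 7; 6 GB remain.
Put 15 GB in drive 8; 17 GB remain.
Put 8 GB in drive 8; 9 GB remain.
Put 30 GB in drive 9; 2 GB remain.
Put 16 GB in drive 10; 16 GB remain.
Put 9 GB in drive 10; 7 GB remain.
Put 4 GB in drive 10; 3 GB remain.
Put 4 GB in drive 11; 28 GB remain.
Put 22 GB in drive 11; 6 GB remain.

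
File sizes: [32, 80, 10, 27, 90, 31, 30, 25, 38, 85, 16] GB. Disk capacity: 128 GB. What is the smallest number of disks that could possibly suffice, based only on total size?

4

Total size = 32 + 80 + 10 + 27 + 90 + 31 + 30 + 25 + 38 + 85 + 16 = 464 GB.
⌈464 / 128⌉ = 4.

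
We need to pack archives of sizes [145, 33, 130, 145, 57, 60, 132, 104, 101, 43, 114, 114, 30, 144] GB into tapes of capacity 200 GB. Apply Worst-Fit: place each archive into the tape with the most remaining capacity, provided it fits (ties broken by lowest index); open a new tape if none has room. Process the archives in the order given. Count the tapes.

145 GB → tape 1 (remaining 55 GB)
33 GB → tape 1 (remaining 22 GB)
130 GB → tape 2 (remaining 70 GB)
145 GB → tape 3 (remaining 55 GB)
57 GB → tape 2 (remaining 13 GB)
60 GB → tape 4 (remaining 140 GB)
132 GB → tape 4 (remaining 8 GB)
104 GB → tape 5 (remaining 96 GB)
101 GB → tape 6 (remaining 99 GB)
43 GB → tape 6 (remaining 56 GB)
114 GB → tape 7 (remaining 86 GB)
114 GB → tape 8 (remaining 86 GB)
30 GB → tape 5 (remaining 66 GB)
144 GB → tape 9 (remaining 56 GB)
Final tapes: [145,33] [130,57] [145] [60,132] [104,30] [101,43] [114] [114] [144].

9 tapes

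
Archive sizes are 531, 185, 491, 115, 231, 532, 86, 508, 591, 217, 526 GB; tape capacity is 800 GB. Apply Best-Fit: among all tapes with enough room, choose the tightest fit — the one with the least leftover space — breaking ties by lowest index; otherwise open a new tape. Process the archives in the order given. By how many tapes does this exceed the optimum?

0

Best-Fit: [531,185] [491,115,86] [231,532] [508,217] [591] [526] → 6 tapes.
Total size 4013 GB; any packing needs at least ⌈4013/800⌉ = 6 tapes.
So 6 is already optimal.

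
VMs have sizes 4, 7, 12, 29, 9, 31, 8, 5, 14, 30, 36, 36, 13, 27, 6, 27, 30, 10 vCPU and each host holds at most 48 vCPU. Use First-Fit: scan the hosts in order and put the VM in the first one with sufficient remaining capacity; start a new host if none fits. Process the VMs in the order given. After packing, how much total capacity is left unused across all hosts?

98

4 vCPU → host 1 (remaining 44 vCPU)
7 vCPU → host 1 (remaining 37 vCPU)
12 vCPU → host 1 (remaining 25 vCPU)
29 vCPU → host 2 (remaining 19 vCPU)
9 vCPU → host 1 (remaining 16 vCPU)
31 vCPU → host 3 (remaining 17 vCPU)
8 vCPU → host 1 (remaining 8 vCPU)
5 vCPU → host 1 (remaining 3 vCPU)
14 vCPU → host 2 (remaining 5 vCPU)
30 vCPU → host 4 (remaining 18 vCPU)
36 vCPU → host 5 (remaining 12 vCPU)
36 vCPU → host 6 (remaining 12 vCPU)
13 vCPU → host 3 (remaining 4 vCPU)
27 vCPU → host 7 (remaining 21 vCPU)
6 vCPU → host 4 (remaining 12 vCPU)
27 vCPU → host 8 (remaining 21 vCPU)
30 vCPU → host 9 (remaining 18 vCPU)
10 vCPU → host 4 (remaining 2 vCPU)
9 hosts × 48 vCPU = 432 vCPU; used 334 vCPU; unused 98 vCPU.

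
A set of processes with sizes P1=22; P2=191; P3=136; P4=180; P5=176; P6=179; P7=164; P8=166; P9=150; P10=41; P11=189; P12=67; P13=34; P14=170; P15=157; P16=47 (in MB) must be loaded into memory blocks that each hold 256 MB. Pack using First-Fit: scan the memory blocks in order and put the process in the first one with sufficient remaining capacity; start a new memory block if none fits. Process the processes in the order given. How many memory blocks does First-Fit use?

memory block 1: place P1 (22 MB), 234 MB left
memory block 1: place P2 (191 MB), 43 MB left
memory block 2: place P3 (136 MB), 120 MB left
memory block 3: place P4 (180 MB), 76 MB left
memory block 4: place P5 (176 MB), 80 MB left
memory block 5: place P6 (179 MB), 77 MB left
memory block 6: place P7 (164 MB), 92 MB left
memory block 7: place P8 (166 MB), 90 MB left
memory block 8: place P9 (150 MB), 106 MB left
memory block 1: place P10 (41 MB), 2 MB left
memory block 9: place P11 (189 MB), 67 MB left
memory block 2: place P12 (67 MB), 53 MB left
memory block 2: place P13 (34 MB), 19 MB left
memory block 10: place P14 (170 MB), 86 MB left
memory block 11: place P15 (157 MB), 99 MB left
memory block 3: place P16 (47 MB), 29 MB left

11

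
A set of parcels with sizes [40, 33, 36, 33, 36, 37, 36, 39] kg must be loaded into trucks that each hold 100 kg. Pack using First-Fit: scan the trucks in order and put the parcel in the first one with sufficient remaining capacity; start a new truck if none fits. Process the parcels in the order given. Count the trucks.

4

40 kg → truck 1 (remaining 60 kg)
33 kg → truck 1 (remaining 27 kg)
36 kg → truck 2 (remaining 64 kg)
33 kg → truck 2 (remaining 31 kg)
36 kg → truck 3 (remaining 64 kg)
37 kg → truck 3 (remaining 27 kg)
36 kg → truck 4 (remaining 64 kg)
39 kg → truck 4 (remaining 25 kg)
Final trucks: [40,33] [36,33] [36,37] [36,39].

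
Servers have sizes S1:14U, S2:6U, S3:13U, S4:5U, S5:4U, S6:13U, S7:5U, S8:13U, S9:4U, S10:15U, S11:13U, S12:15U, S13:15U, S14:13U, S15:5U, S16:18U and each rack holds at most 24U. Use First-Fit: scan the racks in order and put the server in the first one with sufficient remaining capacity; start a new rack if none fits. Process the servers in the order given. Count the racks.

S1 (14U) → rack 1 (remaining 10U)
S2 (6U) → rack 1 (remaining 4U)
S3 (13U) → rack 2 (remaining 11U)
S4 (5U) → rack 2 (remaining 6U)
S5 (4U) → rack 1 (remaining 0U)
S6 (13U) → rack 3 (remaining 11U)
S7 (5U) → rack 2 (remaining 1U)
S8 (13U) → rack 4 (remaining 11U)
S9 (4U) → rack 3 (remaining 7U)
S10 (15U) → rack 5 (remaining 9U)
S11 (13U) → rack 6 (remaining 11U)
S12 (15U) → rack 7 (remaining 9U)
S13 (15U) → rack 8 (remaining 9U)
S14 (13U) → rack 9 (remaining 11U)
S15 (5U) → rack 3 (remaining 2U)
S16 (18U) → rack 10 (remaining 6U)
Final racks: [14,6,4] [13,5,5] [13,4,5] [13] [15] [13] [15] [15] [13] [18].

10 racks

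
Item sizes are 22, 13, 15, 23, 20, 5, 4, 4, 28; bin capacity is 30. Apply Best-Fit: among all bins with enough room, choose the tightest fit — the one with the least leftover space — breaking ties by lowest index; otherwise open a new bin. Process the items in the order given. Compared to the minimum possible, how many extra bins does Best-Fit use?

Best-Fit: [22,4,4] [13,15] [23,5] [20] [28] → 5 bins.
Total size 134; any packing needs at least ⌈134/30⌉ = 5 bins.
So 5 is already optimal.

0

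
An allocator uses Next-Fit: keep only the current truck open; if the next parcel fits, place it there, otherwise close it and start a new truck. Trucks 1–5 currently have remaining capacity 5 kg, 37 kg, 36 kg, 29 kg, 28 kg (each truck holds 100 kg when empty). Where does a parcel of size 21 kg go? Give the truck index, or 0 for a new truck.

5

Next-Fit only looks at truck 5, which has 28 kg free.
21 kg fits there.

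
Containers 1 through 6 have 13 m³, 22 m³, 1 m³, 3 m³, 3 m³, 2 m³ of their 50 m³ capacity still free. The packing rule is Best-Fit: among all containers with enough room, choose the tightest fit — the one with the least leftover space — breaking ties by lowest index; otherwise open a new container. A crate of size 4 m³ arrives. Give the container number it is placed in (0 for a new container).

Containers with room: container 1 (13 m³), container 2 (22 m³).
Tightest fit is container 1 with 13 m³ free.

1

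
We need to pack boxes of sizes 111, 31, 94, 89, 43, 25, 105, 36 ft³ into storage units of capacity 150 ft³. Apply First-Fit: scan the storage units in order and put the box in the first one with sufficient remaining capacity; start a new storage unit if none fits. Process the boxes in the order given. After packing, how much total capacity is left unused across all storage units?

111 ft³ → storage unit 1 (remaining 39 ft³)
31 ft³ → storage unit 1 (remaining 8 ft³)
94 ft³ → storage unit 2 (remaining 56 ft³)
89 ft³ → storage unit 3 (remaining 61 ft³)
43 ft³ → storage unit 2 (remaining 13 ft³)
25 ft³ → storage unit 3 (remaining 36 ft³)
105 ft³ → storage unit 4 (remaining 45 ft³)
36 ft³ → storage unit 3 (remaining 0 ft³)
4 storage units × 150 ft³ = 600 ft³; used 534 ft³; unused 66 ft³.

66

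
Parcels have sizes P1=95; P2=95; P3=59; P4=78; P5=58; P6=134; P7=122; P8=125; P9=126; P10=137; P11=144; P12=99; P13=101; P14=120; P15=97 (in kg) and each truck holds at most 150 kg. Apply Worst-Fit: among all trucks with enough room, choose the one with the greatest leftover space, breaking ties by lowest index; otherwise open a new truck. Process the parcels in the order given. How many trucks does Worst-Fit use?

P1 (95 kg) → truck 1 (remaining 55 kg)
P2 (95 kg) → truck 2 (remaining 55 kg)
P3 (59 kg) → truck 3 (remaining 91 kg)
P4 (78 kg) → truck 3 (remaining 13 kg)
P5 (58 kg) → truck 4 (remaining 92 kg)
P6 (134 kg) → truck 5 (remaining 16 kg)
P7 (122 kg) → truck 6 (remaining 28 kg)
P8 (125 kg) → truck 7 (remaining 25 kg)
P9 (126 kg) → truck 8 (remaining 24 kg)
P10 (137 kg) → truck 9 (remaining 13 kg)
P11 (144 kg) → truck 10 (remaining 6 kg)
P12 (99 kg) → truck 11 (remaining 51 kg)
P13 (101 kg) → truck 12 (remaining 49 kg)
P14 (120 kg) → truck 13 (remaining 30 kg)
P15 (97 kg) → truck 14 (remaining 53 kg)
Final trucks: [95] [95] [59,78] [58] [134] [122] [125] [126] [137] [144] [99] [101] [120] [97].

14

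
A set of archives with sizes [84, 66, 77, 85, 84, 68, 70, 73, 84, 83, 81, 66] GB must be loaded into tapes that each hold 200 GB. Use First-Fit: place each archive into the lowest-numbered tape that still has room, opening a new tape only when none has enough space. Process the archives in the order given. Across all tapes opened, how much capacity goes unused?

279

tape 1: place 84 GB, 116 GB left
tape 1: place 66 GB, 50 GB left
tape 2: place 77 GB, 123 GB left
tape 2: place 85 GB, 38 GB left
tape 3: place 84 GB, 116 GB left
tape 3: place 68 GB, 48 GB left
tape 4: place 70 GB, 130 GB left
tape 4: place 73 GB, 57 GB left
tape 5: place 84 GB, 116 GB left
tape 5: place 83 GB, 33 GB left
tape 6: place 81 GB, 119 GB left
tape 6: place 66 GB, 53 GB left
6 tapes × 200 GB = 1200 GB; used 921 GB; unused 279 GB.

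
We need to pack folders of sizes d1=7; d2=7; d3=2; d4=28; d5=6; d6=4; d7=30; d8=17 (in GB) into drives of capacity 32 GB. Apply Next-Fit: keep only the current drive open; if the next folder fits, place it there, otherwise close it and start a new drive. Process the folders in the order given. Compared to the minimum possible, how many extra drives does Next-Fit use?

Next-Fit: [7,7,2] [28] [6,4] [30] [17] → 5 drives.
Total size 101 GB; any packing needs at least ⌈101/32⌉ = 4 drives.
An optimal packing achieves that bound: [30,2] [28,4] [17,7,7] [6] → 4 drives.
Excess: 5 − 4 = 1.

1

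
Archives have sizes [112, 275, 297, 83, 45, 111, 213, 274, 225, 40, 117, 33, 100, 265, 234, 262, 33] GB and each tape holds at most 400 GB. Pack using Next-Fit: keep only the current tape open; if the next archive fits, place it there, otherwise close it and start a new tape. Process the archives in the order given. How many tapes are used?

8 tapes

tape 1: place 112 GB, 288 GB left
tape 1: place 275 GB, 13 GB left
tape 2: place 297 GB, 103 GB left
tape 2: place 83 GB, 20 GB left
tape 3: place 45 GB, 355 GB left
tape 3: place 111 GB, 244 GB left
tape 3: place 213 GB, 31 GB left
tape 4: place 274 GB, 126 GB left
tape 5: place 225 GB, 175 GB left
tape 5: place 40 GB, 135 GB left
tape 5: place 117 GB, 18 GB left
tape 6: place 33 GB, 367 GB left
tape 6: place 100 GB, 267 GB left
tape 6: place 265 GB, 2 GB left
tape 7: place 234 GB, 166 GB left
tape 8: place 262 GB, 138 GB left
tape 8: place 33 GB, 105 GB left
Final tapes: [112,275] [297,83] [45,111,213] [274] [225,40,117] [33,100,265] [234] [262,33].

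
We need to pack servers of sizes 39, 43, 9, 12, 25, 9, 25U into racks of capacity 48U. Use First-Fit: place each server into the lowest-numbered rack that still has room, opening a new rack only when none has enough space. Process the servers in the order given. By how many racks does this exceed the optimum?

0

First-Fit: [39,9] [43] [12,25,9] [25] → 4 racks.
Total size 162U; any packing needs at least ⌈162/48⌉ = 4 racks.
So 4 is already optimal.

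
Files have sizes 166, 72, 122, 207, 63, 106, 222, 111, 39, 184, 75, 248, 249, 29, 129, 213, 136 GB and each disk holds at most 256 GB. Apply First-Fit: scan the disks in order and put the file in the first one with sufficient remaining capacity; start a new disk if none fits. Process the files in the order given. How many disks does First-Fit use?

11 disks

disk 1: place 166 GB, 90 GB left
disk 1: place 72 GB, 18 GB left
disk 2: place 122 GB, 134 GB left
disk 3: place 207 GB, 49 GB left
disk 2: place 63 GB, 71 GB left
disk 4: place 106 GB, 150 GB left
disk 5: place 222 GB, 34 GB left
disk 4: place 111 GB, 39 GB left
disk 2: place 39 GB, 32 GB left
disk 6: place 184 GB, 72 GB left
disk 7: place 75 GB, 181 GB left
disk 8: place 248 GB, 8 GB left
disk 9: place 249 GB, 7 GB left
disk 2: place 29 GB, 3 GB left
disk 7: place 129 GB, 52 GB left
disk 10: place 213 GB, 43 GB left
disk 11: place 136 GB, 120 GB left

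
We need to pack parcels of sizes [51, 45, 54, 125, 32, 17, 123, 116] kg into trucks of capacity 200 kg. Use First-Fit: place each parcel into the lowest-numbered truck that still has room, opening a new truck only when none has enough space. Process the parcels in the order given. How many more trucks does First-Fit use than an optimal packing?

1

First-Fit: [51,45,54,32,17] [125] [123] [116] → 4 trucks.
Total size 563 kg; any packing needs at least ⌈563/200⌉ = 3 trucks.
An optimal packing achieves that bound: [125,54,17] [123,51] [116,45,32] → 3 trucks.
Excess: 4 − 3 = 1.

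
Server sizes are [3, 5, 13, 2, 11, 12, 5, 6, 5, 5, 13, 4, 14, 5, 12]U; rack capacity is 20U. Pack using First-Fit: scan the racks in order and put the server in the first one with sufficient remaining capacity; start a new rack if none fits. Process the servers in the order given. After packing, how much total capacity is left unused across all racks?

25

rack 1: place 3U, 17U left
rack 1: place 5U, 12U left
rack 2: place 13U, 7U left
rack 1: place 2U, 10U left
rack 3: place 11U, 9U left
rack 4: place 12U, 8U left
rack 1: place 5U, 5U left
rack 2: place 6U, 1U left
rack 1: place 5U, 0U left
rack 3: place 5U, 4U left
rack 5: place 13U, 7U left
rack 3: place 4U, 0U left
rack 6: place 14U, 6U left
rack 4: place 5U, 3U left
rack 7: place 12U, 8U left
7 racks × 20U = 140U; used 115U; unused 25U.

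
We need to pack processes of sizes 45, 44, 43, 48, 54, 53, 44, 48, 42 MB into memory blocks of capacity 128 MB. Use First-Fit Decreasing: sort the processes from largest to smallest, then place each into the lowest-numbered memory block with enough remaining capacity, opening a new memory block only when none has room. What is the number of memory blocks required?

5 memory blocks

Sorted descending: 54, 53, 48, 48, 45, 44, 44, 43, 42.
Put 54 MB in memory block 1; 74 MB remain.
Put 53 MB in memory block 1; 21 MB remain.
Put 48 MB in memory block 2; 80 MB remain.
Put 48 MB in memory block 2; 32 MB remain.
Put 45 MB in memory block 3; 83 MB remain.
Put 44 MB in memory block 3; 39 MB remain.
Put 44 MB in memory block 4; 84 MB remain.
Put 43 MB in memory block 4; 41 MB remain.
Put 42 MB in memory block 5; 86 MB remain.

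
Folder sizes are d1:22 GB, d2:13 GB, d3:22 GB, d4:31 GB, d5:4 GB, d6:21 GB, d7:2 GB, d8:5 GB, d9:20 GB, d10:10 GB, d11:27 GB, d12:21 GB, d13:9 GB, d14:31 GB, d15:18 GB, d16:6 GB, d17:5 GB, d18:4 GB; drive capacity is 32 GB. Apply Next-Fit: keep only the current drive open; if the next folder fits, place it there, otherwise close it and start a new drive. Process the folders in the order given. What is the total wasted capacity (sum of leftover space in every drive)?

Put d1 (22 GB) in drive 1; 10 GB remain.
Put d2 (13 GB) in drive 2; 19 GB remain.
Put d3 (22 GB) in drive 3; 10 GB remain.
Put d4 (31 GB) in drive 4; 1 GB remain.
Put d5 (4 GB) in drive 5; 28 GB remain.
Put d6 (21 GB) in drive 5; 7 GB remain.
Put d7 (2 GB) in drive 5; 5 GB remain.
Put d8 (5 GB) in drive 5; 0 GB remain.
Put d9 (20 GB) in drive 6; 12 GB remain.
Put d10 (10 GB) in drive 6; 2 GB remain.
Put d11 (27 GB) in drive 7; 5 GB remain.
Put d12 (21 GB) in drive 8; 11 GB remain.
Put d13 (9 GB) in drive 8; 2 GB remain.
Put d14 (31 GB) in drive 9; 1 GB remain.
Put d15 (18 GB) in drive 10; 14 GB remain.
Put d16 (6 GB) in drive 10; 8 GB remain.
Put d17 (5 GB) in drive 10; 3 GB remain.
Put d18 (4 GB) in drive 11; 28 GB remain.
11 drives × 32 GB = 352 GB; used 271 GB; unused 81 GB.

81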